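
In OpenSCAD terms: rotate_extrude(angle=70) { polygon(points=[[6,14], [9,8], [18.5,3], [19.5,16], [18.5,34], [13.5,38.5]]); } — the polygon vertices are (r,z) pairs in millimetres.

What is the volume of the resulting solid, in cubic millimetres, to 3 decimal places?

Volume = 5244.991 mm³

Profile (r,z), 6 vertices: (6,14) (9,8) (18.5,3) (19.5,16) (18.5,34) (13.5,38.5)
edge 0: (6,14)→(9,8)  cross = 6·8 − 9·14 = -78.0000; (r_i+r_j)·cross = 15·-78.0000 = -1170.0000
edge 1: (9,8)→(18.5,3)  cross = 9·3 − 18.5·8 = -121.0000; (r_i+r_j)·cross = 27.5·-121.0000 = -3327.5000
edge 2: (18.5,3)→(19.5,16)  cross = 18.5·16 − 19.5·3 = 237.5000; (r_i+r_j)·cross = 38·237.5000 = 9025.0000
edge 3: (19.5,16)→(18.5,34)  cross = 19.5·34 − 18.5·16 = 367.0000; (r_i+r_j)·cross = 38·367.0000 = 13946.0000
edge 4: (18.5,34)→(13.5,38.5)  cross = 18.5·38.5 − 13.5·34 = 253.2500; (r_i+r_j)·cross = 32·253.2500 = 8104.0000
edge 5: (13.5,38.5)→(6,14)  cross = 13.5·14 − 6·38.5 = -42.0000; (r_i+r_j)·cross = 19.5·-42.0000 = -819.0000
Σcross = 616.7500 → A = |Σcross|/2 = 308.3750 mm²
Σ(r_i+r_j)·cross = 25758.5000 → first moment M = |Σ|/6 = 4293.0833
R_c = M/A = 4293.0833/308.3750 = 13.9216 mm
θ = 70° = 1.221730 rad
V = θ·R_c·A = 1.221730·13.9216·308.3750 = 5244.991 mm³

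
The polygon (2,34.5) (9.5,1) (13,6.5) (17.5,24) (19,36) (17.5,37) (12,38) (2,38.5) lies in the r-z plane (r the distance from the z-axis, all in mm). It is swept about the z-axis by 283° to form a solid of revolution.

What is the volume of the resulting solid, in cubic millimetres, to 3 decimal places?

Volume = 20007.693 mm³

Profile (r,z), 8 vertices: (2,34.5) (9.5,1) (13,6.5) (17.5,24) (19,36) (17.5,37) (12,38) (2,38.5)
edge 0: (2,34.5)→(9.5,1)  cross = 2·1 − 9.5·34.5 = -325.7500; (r_i+r_j)·cross = 11.5·-325.7500 = -3746.1250
edge 1: (9.5,1)→(13,6.5)  cross = 9.5·6.5 − 13·1 = 48.7500; (r_i+r_j)·cross = 22.5·48.7500 = 1096.8750
edge 2: (13,6.5)→(17.5,24)  cross = 13·24 − 17.5·6.5 = 198.2500; (r_i+r_j)·cross = 30.5·198.2500 = 6046.6250
edge 3: (17.5,24)→(19,36)  cross = 17.5·36 − 19·24 = 174.0000; (r_i+r_j)·cross = 36.5·174.0000 = 6351.0000
edge 4: (19,36)→(17.5,37)  cross = 19·37 − 17.5·36 = 73.0000; (r_i+r_j)·cross = 36.5·73.0000 = 2664.5000
edge 5: (17.5,37)→(12,38)  cross = 17.5·38 − 12·37 = 221.0000; (r_i+r_j)·cross = 29.5·221.0000 = 6519.5000
edge 6: (12,38)→(2,38.5)  cross = 12·38.5 − 2·38 = 386.0000; (r_i+r_j)·cross = 14·386.0000 = 5404.0000
edge 7: (2,38.5)→(2,34.5)  cross = 2·34.5 − 2·38.5 = -8.0000; (r_i+r_j)·cross = 4·-8.0000 = -32.0000
Σcross = 767.2500 → A = |Σcross|/2 = 383.6250 mm²
Σ(r_i+r_j)·cross = 24304.3750 → first moment M = |Σ|/6 = 4050.7292
R_c = M/A = 4050.7292/383.6250 = 10.5591 mm
θ = 283° = 4.939282 rad
V = θ·R_c·A = 4.939282·10.5591·383.6250 = 20007.693 mm³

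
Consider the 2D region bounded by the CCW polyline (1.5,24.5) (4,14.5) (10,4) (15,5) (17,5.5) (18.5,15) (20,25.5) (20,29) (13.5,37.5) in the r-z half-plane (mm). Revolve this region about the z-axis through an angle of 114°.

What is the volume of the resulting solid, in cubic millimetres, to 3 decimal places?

Profile (r,z), 9 vertices: (1.5,24.5) (4,14.5) (10,4) (15,5) (17,5.5) (18.5,15) (20,25.5) (20,29) (13.5,37.5)
edge 0: (1.5,24.5)→(4,14.5)  cross = 1.5·14.5 − 4·24.5 = -76.2500; (r_i+r_j)·cross = 5.5·-76.2500 = -419.3750
edge 1: (4,14.5)→(10,4)  cross = 4·4 − 10·14.5 = -129.0000; (r_i+r_j)·cross = 14·-129.0000 = -1806.0000
edge 2: (10,4)→(15,5)  cross = 10·5 − 15·4 = -10.0000; (r_i+r_j)·cross = 25·-10.0000 = -250.0000
edge 3: (15,5)→(17,5.5)  cross = 15·5.5 − 17·5 = -2.5000; (r_i+r_j)·cross = 32·-2.5000 = -80.0000
edge 4: (17,5.5)→(18.5,15)  cross = 17·15 − 18.5·5.5 = 153.2500; (r_i+r_j)·cross = 35.5·153.2500 = 5440.3750
edge 5: (18.5,15)→(20,25.5)  cross = 18.5·25.5 − 20·15 = 171.7500; (r_i+r_j)·cross = 38.5·171.7500 = 6612.3750
edge 6: (20,25.5)→(20,29)  cross = 20·29 − 20·25.5 = 70.0000; (r_i+r_j)·cross = 40·70.0000 = 2800.0000
edge 7: (20,29)→(13.5,37.5)  cross = 20·37.5 − 13.5·29 = 358.5000; (r_i+r_j)·cross = 33.5·358.5000 = 12009.7500
edge 8: (13.5,37.5)→(1.5,24.5)  cross = 13.5·24.5 − 1.5·37.5 = 274.5000; (r_i+r_j)·cross = 15·274.5000 = 4117.5000
Σcross = 810.2500 → A = |Σcross|/2 = 405.1250 mm²
Σ(r_i+r_j)·cross = 28424.6250 → first moment M = |Σ|/6 = 4737.4375
R_c = M/A = 4737.4375/405.1250 = 11.6938 mm
θ = 114° = 1.989675 rad
V = θ·R_c·A = 1.989675·11.6938·405.1250 = 9425.963 mm³

Volume = 9425.963 mm³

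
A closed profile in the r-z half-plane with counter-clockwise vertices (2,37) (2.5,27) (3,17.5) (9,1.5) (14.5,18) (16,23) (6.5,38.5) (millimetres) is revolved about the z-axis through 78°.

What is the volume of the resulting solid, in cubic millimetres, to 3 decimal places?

Volume = 3257.160 mm³

Profile (r,z), 7 vertices: (2,37) (2.5,27) (3,17.5) (9,1.5) (14.5,18) (16,23) (6.5,38.5)
edge 0: (2,37)→(2.5,27)  cross = 2·27 − 2.5·37 = -38.5000; (r_i+r_j)·cross = 4.5·-38.5000 = -173.2500
edge 1: (2.5,27)→(3,17.5)  cross = 2.5·17.5 − 3·27 = -37.2500; (r_i+r_j)·cross = 5.5·-37.2500 = -204.8750
edge 2: (3,17.5)→(9,1.5)  cross = 3·1.5 − 9·17.5 = -153.0000; (r_i+r_j)·cross = 12·-153.0000 = -1836.0000
edge 3: (9,1.5)→(14.5,18)  cross = 9·18 − 14.5·1.5 = 140.2500; (r_i+r_j)·cross = 23.5·140.2500 = 3295.8750
edge 4: (14.5,18)→(16,23)  cross = 14.5·23 − 16·18 = 45.5000; (r_i+r_j)·cross = 30.5·45.5000 = 1387.7500
edge 5: (16,23)→(6.5,38.5)  cross = 16·38.5 − 6.5·23 = 466.5000; (r_i+r_j)·cross = 22.5·466.5000 = 10496.2500
edge 6: (6.5,38.5)→(2,37)  cross = 6.5·37 − 2·38.5 = 163.5000; (r_i+r_j)·cross = 8.5·163.5000 = 1389.7500
Σcross = 587.0000 → A = |Σcross|/2 = 293.5000 mm²
Σ(r_i+r_j)·cross = 14355.5000 → first moment M = |Σ|/6 = 2392.5833
R_c = M/A = 2392.5833/293.5000 = 8.1519 mm
θ = 78° = 1.361357 rad
V = θ·R_c·A = 1.361357·8.1519·293.5000 = 3257.160 mm³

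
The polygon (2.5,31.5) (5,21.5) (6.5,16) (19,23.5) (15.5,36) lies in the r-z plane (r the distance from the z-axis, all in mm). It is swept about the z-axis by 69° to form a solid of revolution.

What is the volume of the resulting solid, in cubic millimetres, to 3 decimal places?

Profile (r,z), 5 vertices: (2.5,31.5) (5,21.5) (6.5,16) (19,23.5) (15.5,36)
edge 0: (2.5,31.5)→(5,21.5)  cross = 2.5·21.5 − 5·31.5 = -103.7500; (r_i+r_j)·cross = 7.5·-103.7500 = -778.1250
edge 1: (5,21.5)→(6.5,16)  cross = 5·16 − 6.5·21.5 = -59.7500; (r_i+r_j)·cross = 11.5·-59.7500 = -687.1250
edge 2: (6.5,16)→(19,23.5)  cross = 6.5·23.5 − 19·16 = -151.2500; (r_i+r_j)·cross = 25.5·-151.2500 = -3856.8750
edge 3: (19,23.5)→(15.5,36)  cross = 19·36 − 15.5·23.5 = 319.7500; (r_i+r_j)·cross = 34.5·319.7500 = 11031.3750
edge 4: (15.5,36)→(2.5,31.5)  cross = 15.5·31.5 − 2.5·36 = 398.2500; (r_i+r_j)·cross = 18·398.2500 = 7168.5000
Σcross = 403.2500 → A = |Σcross|/2 = 201.6250 mm²
Σ(r_i+r_j)·cross = 12877.7500 → first moment M = |Σ|/6 = 2146.2917
R_c = M/A = 2146.2917/201.6250 = 10.6450 mm
θ = 69° = 1.204277 rad
V = θ·R_c·A = 1.204277·10.6450·201.6250 = 2584.730 mm³

Volume = 2584.730 mm³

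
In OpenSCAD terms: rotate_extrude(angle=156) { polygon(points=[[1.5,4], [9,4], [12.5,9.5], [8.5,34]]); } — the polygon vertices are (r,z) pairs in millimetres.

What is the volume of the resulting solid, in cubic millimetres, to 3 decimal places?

Profile (r,z), 4 vertices: (1.5,4) (9,4) (12.5,9.5) (8.5,34)
edge 0: (1.5,4)→(9,4)  cross = 1.5·4 − 9·4 = -30.0000; (r_i+r_j)·cross = 10.5·-30.0000 = -315.0000
edge 1: (9,4)→(12.5,9.5)  cross = 9·9.5 − 12.5·4 = 35.5000; (r_i+r_j)·cross = 21.5·35.5000 = 763.2500
edge 2: (12.5,9.5)→(8.5,34)  cross = 12.5·34 − 8.5·9.5 = 344.2500; (r_i+r_j)·cross = 21·344.2500 = 7229.2500
edge 3: (8.5,34)→(1.5,4)  cross = 8.5·4 − 1.5·34 = -17.0000; (r_i+r_j)·cross = 10·-17.0000 = -170.0000
Σcross = 332.7500 → A = |Σcross|/2 = 166.3750 mm²
Σ(r_i+r_j)·cross = 7507.5000 → first moment M = |Σ|/6 = 1251.2500
R_c = M/A = 1251.2500/166.3750 = 7.5207 mm
θ = 156° = 2.722714 rad
V = θ·R_c·A = 2.722714·7.5207·166.3750 = 3406.795 mm³

Volume = 3406.795 mm³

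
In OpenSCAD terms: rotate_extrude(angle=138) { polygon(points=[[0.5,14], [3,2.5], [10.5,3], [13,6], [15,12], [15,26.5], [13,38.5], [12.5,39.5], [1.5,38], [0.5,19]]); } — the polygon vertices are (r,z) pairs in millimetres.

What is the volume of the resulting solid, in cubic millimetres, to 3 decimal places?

Volume = 8728.952 mm³

Profile (r,z), 10 vertices: (0.5,14) (3,2.5) (10.5,3) (13,6) (15,12) (15,26.5) (13,38.5) (12.5,39.5) (1.5,38) (0.5,19)
edge 0: (0.5,14)→(3,2.5)  cross = 0.5·2.5 − 3·14 = -40.7500; (r_i+r_j)·cross = 3.5·-40.7500 = -142.6250
edge 1: (3,2.5)→(10.5,3)  cross = 3·3 − 10.5·2.5 = -17.2500; (r_i+r_j)·cross = 13.5·-17.2500 = -232.8750
edge 2: (10.5,3)→(13,6)  cross = 10.5·6 − 13·3 = 24.0000; (r_i+r_j)·cross = 23.5·24.0000 = 564.0000
edge 3: (13,6)→(15,12)  cross = 13·12 − 15·6 = 66.0000; (r_i+r_j)·cross = 28·66.0000 = 1848.0000
edge 4: (15,12)→(15,26.5)  cross = 15·26.5 − 15·12 = 217.5000; (r_i+r_j)·cross = 30·217.5000 = 6525.0000
edge 5: (15,26.5)→(13,38.5)  cross = 15·38.5 − 13·26.5 = 233.0000; (r_i+r_j)·cross = 28·233.0000 = 6524.0000
edge 6: (13,38.5)→(12.5,39.5)  cross = 13·39.5 − 12.5·38.5 = 32.2500; (r_i+r_j)·cross = 25.5·32.2500 = 822.3750
edge 7: (12.5,39.5)→(1.5,38)  cross = 12.5·38 − 1.5·39.5 = 415.7500; (r_i+r_j)·cross = 14·415.7500 = 5820.5000
edge 8: (1.5,38)→(0.5,19)  cross = 1.5·19 − 0.5·38 = 9.5000; (r_i+r_j)·cross = 2·9.5000 = 19.0000
edge 9: (0.5,19)→(0.5,14)  cross = 0.5·14 − 0.5·19 = -2.5000; (r_i+r_j)·cross = 1·-2.5000 = -2.5000
Σcross = 937.5000 → A = |Σcross|/2 = 468.7500 mm²
Σ(r_i+r_j)·cross = 21744.8750 → first moment M = |Σ|/6 = 3624.1458
R_c = M/A = 3624.1458/468.7500 = 7.7315 mm
θ = 138° = 2.408554 rad
V = θ·R_c·A = 2.408554·7.7315·468.7500 = 8728.952 mm³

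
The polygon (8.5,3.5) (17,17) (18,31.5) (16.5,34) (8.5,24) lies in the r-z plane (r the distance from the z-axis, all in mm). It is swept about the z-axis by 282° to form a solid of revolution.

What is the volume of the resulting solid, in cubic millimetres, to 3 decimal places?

Volume = 10742.198 mm³

Profile (r,z), 5 vertices: (8.5,3.5) (17,17) (18,31.5) (16.5,34) (8.5,24)
edge 0: (8.5,3.5)→(17,17)  cross = 8.5·17 − 17·3.5 = 85.0000; (r_i+r_j)·cross = 25.5·85.0000 = 2167.5000
edge 1: (17,17)→(18,31.5)  cross = 17·31.5 − 18·17 = 229.5000; (r_i+r_j)·cross = 35·229.5000 = 8032.5000
edge 2: (18,31.5)→(16.5,34)  cross = 18·34 − 16.5·31.5 = 92.2500; (r_i+r_j)·cross = 34.5·92.2500 = 3182.6250
edge 3: (16.5,34)→(8.5,24)  cross = 16.5·24 − 8.5·34 = 107.0000; (r_i+r_j)·cross = 25·107.0000 = 2675.0000
edge 4: (8.5,24)→(8.5,3.5)  cross = 8.5·3.5 − 8.5·24 = -174.2500; (r_i+r_j)·cross = 17·-174.2500 = -2962.2500
Σcross = 339.5000 → A = |Σcross|/2 = 169.7500 mm²
Σ(r_i+r_j)·cross = 13095.3750 → first moment M = |Σ|/6 = 2182.5625
R_c = M/A = 2182.5625/169.7500 = 12.8575 mm
θ = 282° = 4.921828 rad
V = θ·R_c·A = 4.921828·12.8575·169.7500 = 10742.198 mm³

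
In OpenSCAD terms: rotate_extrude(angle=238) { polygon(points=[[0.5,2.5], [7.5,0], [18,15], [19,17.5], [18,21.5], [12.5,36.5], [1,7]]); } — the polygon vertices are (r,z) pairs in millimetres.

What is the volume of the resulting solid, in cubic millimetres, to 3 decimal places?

Volume = 13719.499 mm³

Profile (r,z), 7 vertices: (0.5,2.5) (7.5,0) (18,15) (19,17.5) (18,21.5) (12.5,36.5) (1,7)
edge 0: (0.5,2.5)→(7.5,0)  cross = 0.5·0 − 7.5·2.5 = -18.7500; (r_i+r_j)·cross = 8·-18.7500 = -150.0000
edge 1: (7.5,0)→(18,15)  cross = 7.5·15 − 18·0 = 112.5000; (r_i+r_j)·cross = 25.5·112.5000 = 2868.7500
edge 2: (18,15)→(19,17.5)  cross = 18·17.5 − 19·15 = 30.0000; (r_i+r_j)·cross = 37·30.0000 = 1110.0000
edge 3: (19,17.5)→(18,21.5)  cross = 19·21.5 − 18·17.5 = 93.5000; (r_i+r_j)·cross = 37·93.5000 = 3459.5000
edge 4: (18,21.5)→(12.5,36.5)  cross = 18·36.5 − 12.5·21.5 = 388.2500; (r_i+r_j)·cross = 30.5·388.2500 = 11841.6250
edge 5: (12.5,36.5)→(1,7)  cross = 12.5·7 − 1·36.5 = 51.0000; (r_i+r_j)·cross = 13.5·51.0000 = 688.5000
edge 6: (1,7)→(0.5,2.5)  cross = 1·2.5 − 0.5·7 = -1.0000; (r_i+r_j)·cross = 1.5·-1.0000 = -1.5000
Σcross = 655.5000 → A = |Σcross|/2 = 327.7500 mm²
Σ(r_i+r_j)·cross = 19816.8750 → first moment M = |Σ|/6 = 3302.8125
R_c = M/A = 3302.8125/327.7500 = 10.0772 mm
θ = 238° = 4.153884 rad
V = θ·R_c·A = 4.153884·10.0772·327.7500 = 13719.499 mm³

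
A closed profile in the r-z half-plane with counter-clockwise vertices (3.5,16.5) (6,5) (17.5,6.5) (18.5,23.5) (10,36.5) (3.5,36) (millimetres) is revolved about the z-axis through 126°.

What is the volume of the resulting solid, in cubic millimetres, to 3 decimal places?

Volume = 8710.969 mm³

Profile (r,z), 6 vertices: (3.5,16.5) (6,5) (17.5,6.5) (18.5,23.5) (10,36.5) (3.5,36)
edge 0: (3.5,16.5)→(6,5)  cross = 3.5·5 − 6·16.5 = -81.5000; (r_i+r_j)·cross = 9.5·-81.5000 = -774.2500
edge 1: (6,5)→(17.5,6.5)  cross = 6·6.5 − 17.5·5 = -48.5000; (r_i+r_j)·cross = 23.5·-48.5000 = -1139.7500
edge 2: (17.5,6.5)→(18.5,23.5)  cross = 17.5·23.5 − 18.5·6.5 = 291.0000; (r_i+r_j)·cross = 36·291.0000 = 10476.0000
edge 3: (18.5,23.5)→(10,36.5)  cross = 18.5·36.5 − 10·23.5 = 440.2500; (r_i+r_j)·cross = 28.5·440.2500 = 12547.1250
edge 4: (10,36.5)→(3.5,36)  cross = 10·36 − 3.5·36.5 = 232.2500; (r_i+r_j)·cross = 13.5·232.2500 = 3135.3750
edge 5: (3.5,36)→(3.5,16.5)  cross = 3.5·16.5 − 3.5·36 = -68.2500; (r_i+r_j)·cross = 7·-68.2500 = -477.7500
Σcross = 765.2500 → A = |Σcross|/2 = 382.6250 mm²
Σ(r_i+r_j)·cross = 23766.7500 → first moment M = |Σ|/6 = 3961.1250
R_c = M/A = 3961.1250/382.6250 = 10.3525 mm
θ = 126° = 2.199115 rad
V = θ·R_c·A = 2.199115·10.3525·382.6250 = 8710.969 mm³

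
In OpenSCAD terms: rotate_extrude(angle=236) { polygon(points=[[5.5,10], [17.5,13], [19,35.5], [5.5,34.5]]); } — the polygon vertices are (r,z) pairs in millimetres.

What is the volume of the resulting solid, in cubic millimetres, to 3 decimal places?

Volume = 14466.877 mm³

Profile (r,z), 4 vertices: (5.5,10) (17.5,13) (19,35.5) (5.5,34.5)
edge 0: (5.5,10)→(17.5,13)  cross = 5.5·13 − 17.5·10 = -103.5000; (r_i+r_j)·cross = 23·-103.5000 = -2380.5000
edge 1: (17.5,13)→(19,35.5)  cross = 17.5·35.5 − 19·13 = 374.2500; (r_i+r_j)·cross = 36.5·374.2500 = 13660.1250
edge 2: (19,35.5)→(5.5,34.5)  cross = 19·34.5 − 5.5·35.5 = 460.2500; (r_i+r_j)·cross = 24.5·460.2500 = 11276.1250
edge 3: (5.5,34.5)→(5.5,10)  cross = 5.5·10 − 5.5·34.5 = -134.7500; (r_i+r_j)·cross = 11·-134.7500 = -1482.2500
Σcross = 596.2500 → A = |Σcross|/2 = 298.1250 mm²
Σ(r_i+r_j)·cross = 21073.5000 → first moment M = |Σ|/6 = 3512.2500
R_c = M/A = 3512.2500/298.1250 = 11.7811 mm
θ = 236° = 4.118977 rad
V = θ·R_c·A = 4.118977·11.7811·298.1250 = 14466.877 mm³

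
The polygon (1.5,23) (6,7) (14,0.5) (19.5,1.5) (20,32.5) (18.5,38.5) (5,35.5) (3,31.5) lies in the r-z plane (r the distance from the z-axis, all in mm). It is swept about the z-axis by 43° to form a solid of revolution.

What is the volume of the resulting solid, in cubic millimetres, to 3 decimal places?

Profile (r,z), 8 vertices: (1.5,23) (6,7) (14,0.5) (19.5,1.5) (20,32.5) (18.5,38.5) (5,35.5) (3,31.5)
edge 0: (1.5,23)→(6,7)  cross = 1.5·7 − 6·23 = -127.5000; (r_i+r_j)·cross = 7.5·-127.5000 = -956.2500
edge 1: (6,7)→(14,0.5)  cross = 6·0.5 − 14·7 = -95.0000; (r_i+r_j)·cross = 20·-95.0000 = -1900.0000
edge 2: (14,0.5)→(19.5,1.5)  cross = 14·1.5 − 19.5·0.5 = 11.2500; (r_i+r_j)·cross = 33.5·11.2500 = 376.8750
edge 3: (19.5,1.5)→(20,32.5)  cross = 19.5·32.5 − 20·1.5 = 603.7500; (r_i+r_j)·cross = 39.5·603.7500 = 23848.1250
edge 4: (20,32.5)→(18.5,38.5)  cross = 20·38.5 − 18.5·32.5 = 168.7500; (r_i+r_j)·cross = 38.5·168.7500 = 6496.8750
edge 5: (18.5,38.5)→(5,35.5)  cross = 18.5·35.5 − 5·38.5 = 464.2500; (r_i+r_j)·cross = 23.5·464.2500 = 10909.8750
edge 6: (5,35.5)→(3,31.5)  cross = 5·31.5 − 3·35.5 = 51.0000; (r_i+r_j)·cross = 8·51.0000 = 408.0000
edge 7: (3,31.5)→(1.5,23)  cross = 3·23 − 1.5·31.5 = 21.7500; (r_i+r_j)·cross = 4.5·21.7500 = 97.8750
Σcross = 1098.2500 → A = |Σcross|/2 = 549.1250 mm²
Σ(r_i+r_j)·cross = 39281.3750 → first moment M = |Σ|/6 = 6546.8958
R_c = M/A = 6546.8958/549.1250 = 11.9224 mm
θ = 43° = 0.750492 rad
V = θ·R_c·A = 0.750492·11.9224·549.1250 = 4913.390 mm³

Volume = 4913.390 mm³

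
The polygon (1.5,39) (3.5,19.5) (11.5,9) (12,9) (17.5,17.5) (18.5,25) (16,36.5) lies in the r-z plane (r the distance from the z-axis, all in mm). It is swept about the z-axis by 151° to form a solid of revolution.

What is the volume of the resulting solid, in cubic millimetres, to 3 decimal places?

Profile (r,z), 7 vertices: (1.5,39) (3.5,19.5) (11.5,9) (12,9) (17.5,17.5) (18.5,25) (16,36.5)
edge 0: (1.5,39)→(3.5,19.5)  cross = 1.5·19.5 − 3.5·39 = -107.2500; (r_i+r_j)·cross = 5·-107.2500 = -536.2500
edge 1: (3.5,19.5)→(11.5,9)  cross = 3.5·9 − 11.5·19.5 = -192.7500; (r_i+r_j)·cross = 15·-192.7500 = -2891.2500
edge 2: (11.5,9)→(12,9)  cross = 11.5·9 − 12·9 = -4.5000; (r_i+r_j)·cross = 23.5·-4.5000 = -105.7500
edge 3: (12,9)→(17.5,17.5)  cross = 12·17.5 − 17.5·9 = 52.5000; (r_i+r_j)·cross = 29.5·52.5000 = 1548.7500
edge 4: (17.5,17.5)→(18.5,25)  cross = 17.5·25 − 18.5·17.5 = 113.7500; (r_i+r_j)·cross = 36·113.7500 = 4095.0000
edge 5: (18.5,25)→(16,36.5)  cross = 18.5·36.5 − 16·25 = 275.2500; (r_i+r_j)·cross = 34.5·275.2500 = 9496.1250
edge 6: (16,36.5)→(1.5,39)  cross = 16·39 − 1.5·36.5 = 569.2500; (r_i+r_j)·cross = 17.5·569.2500 = 9961.8750
Σcross = 706.2500 → A = |Σcross|/2 = 353.1250 mm²
Σ(r_i+r_j)·cross = 21568.5000 → first moment M = |Σ|/6 = 3594.7500
R_c = M/A = 3594.7500/353.1250 = 10.1798 mm
θ = 151° = 2.635447 rad
V = θ·R_c·A = 2.635447·10.1798·353.1250 = 9473.774 mm³

Volume = 9473.774 mm³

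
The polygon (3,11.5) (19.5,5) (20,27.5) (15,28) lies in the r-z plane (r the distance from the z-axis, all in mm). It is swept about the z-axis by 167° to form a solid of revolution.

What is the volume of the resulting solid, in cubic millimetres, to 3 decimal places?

Profile (r,z), 4 vertices: (3,11.5) (19.5,5) (20,27.5) (15,28)
edge 0: (3,11.5)→(19.5,5)  cross = 3·5 − 19.5·11.5 = -209.2500; (r_i+r_j)·cross = 22.5·-209.2500 = -4708.1250
edge 1: (19.5,5)→(20,27.5)  cross = 19.5·27.5 − 20·5 = 436.2500; (r_i+r_j)·cross = 39.5·436.2500 = 17231.8750
edge 2: (20,27.5)→(15,28)  cross = 20·28 − 15·27.5 = 147.5000; (r_i+r_j)·cross = 35·147.5000 = 5162.5000
edge 3: (15,28)→(3,11.5)  cross = 15·11.5 − 3·28 = 88.5000; (r_i+r_j)·cross = 18·88.5000 = 1593.0000
Σcross = 463.0000 → A = |Σcross|/2 = 231.5000 mm²
Σ(r_i+r_j)·cross = 19279.2500 → first moment M = |Σ|/6 = 3213.2083
R_c = M/A = 3213.2083/231.5000 = 13.8799 mm
θ = 167° = 2.914700 rad
V = θ·R_c·A = 2.914700·13.8799·231.5000 = 9365.538 mm³

Volume = 9365.538 mm³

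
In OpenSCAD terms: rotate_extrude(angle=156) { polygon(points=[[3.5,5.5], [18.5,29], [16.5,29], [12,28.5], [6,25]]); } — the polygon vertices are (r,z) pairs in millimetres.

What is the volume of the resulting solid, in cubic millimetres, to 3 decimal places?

Volume = 3318.477 mm³

Profile (r,z), 5 vertices: (3.5,5.5) (18.5,29) (16.5,29) (12,28.5) (6,25)
edge 0: (3.5,5.5)→(18.5,29)  cross = 3.5·29 − 18.5·5.5 = -0.2500; (r_i+r_j)·cross = 22·-0.2500 = -5.5000
edge 1: (18.5,29)→(16.5,29)  cross = 18.5·29 − 16.5·29 = 58.0000; (r_i+r_j)·cross = 35·58.0000 = 2030.0000
edge 2: (16.5,29)→(12,28.5)  cross = 16.5·28.5 − 12·29 = 122.2500; (r_i+r_j)·cross = 28.5·122.2500 = 3484.1250
edge 3: (12,28.5)→(6,25)  cross = 12·25 − 6·28.5 = 129.0000; (r_i+r_j)·cross = 18·129.0000 = 2322.0000
edge 4: (6,25)→(3.5,5.5)  cross = 6·5.5 − 3.5·25 = -54.5000; (r_i+r_j)·cross = 9.5·-54.5000 = -517.7500
Σcross = 254.5000 → A = |Σcross|/2 = 127.2500 mm²
Σ(r_i+r_j)·cross = 7312.8750 → first moment M = |Σ|/6 = 1218.8125
R_c = M/A = 1218.8125/127.2500 = 9.5781 mm
θ = 156° = 2.722714 rad
V = θ·R_c·A = 2.722714·9.5781·127.2500 = 3318.477 mm³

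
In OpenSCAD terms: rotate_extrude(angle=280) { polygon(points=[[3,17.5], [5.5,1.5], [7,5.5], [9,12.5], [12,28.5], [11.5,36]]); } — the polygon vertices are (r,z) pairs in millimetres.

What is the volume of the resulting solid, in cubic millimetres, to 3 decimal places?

Volume = 4979.366 mm³

Profile (r,z), 6 vertices: (3,17.5) (5.5,1.5) (7,5.5) (9,12.5) (12,28.5) (11.5,36)
edge 0: (3,17.5)→(5.5,1.5)  cross = 3·1.5 − 5.5·17.5 = -91.7500; (r_i+r_j)·cross = 8.5·-91.7500 = -779.8750
edge 1: (5.5,1.5)→(7,5.5)  cross = 5.5·5.5 − 7·1.5 = 19.7500; (r_i+r_j)·cross = 12.5·19.7500 = 246.8750
edge 2: (7,5.5)→(9,12.5)  cross = 7·12.5 − 9·5.5 = 38.0000; (r_i+r_j)·cross = 16·38.0000 = 608.0000
edge 3: (9,12.5)→(12,28.5)  cross = 9·28.5 − 12·12.5 = 106.5000; (r_i+r_j)·cross = 21·106.5000 = 2236.5000
edge 4: (12,28.5)→(11.5,36)  cross = 12·36 − 11.5·28.5 = 104.2500; (r_i+r_j)·cross = 23.5·104.2500 = 2449.8750
edge 5: (11.5,36)→(3,17.5)  cross = 11.5·17.5 − 3·36 = 93.2500; (r_i+r_j)·cross = 14.5·93.2500 = 1352.1250
Σcross = 270.0000 → A = |Σcross|/2 = 135.0000 mm²
Σ(r_i+r_j)·cross = 6113.5000 → first moment M = |Σ|/6 = 1018.9167
R_c = M/A = 1018.9167/135.0000 = 7.5475 mm
θ = 280° = 4.886922 rad
V = θ·R_c·A = 4.886922·7.5475·135.0000 = 4979.366 mm³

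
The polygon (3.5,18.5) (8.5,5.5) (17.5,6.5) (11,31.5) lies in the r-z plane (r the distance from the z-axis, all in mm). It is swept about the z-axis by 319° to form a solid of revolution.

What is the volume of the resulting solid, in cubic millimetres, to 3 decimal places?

Volume = 11416.364 mm³

Profile (r,z), 4 vertices: (3.5,18.5) (8.5,5.5) (17.5,6.5) (11,31.5)
edge 0: (3.5,18.5)→(8.5,5.5)  cross = 3.5·5.5 − 8.5·18.5 = -138.0000; (r_i+r_j)·cross = 12·-138.0000 = -1656.0000
edge 1: (8.5,5.5)→(17.5,6.5)  cross = 8.5·6.5 − 17.5·5.5 = -41.0000; (r_i+r_j)·cross = 26·-41.0000 = -1066.0000
edge 2: (17.5,6.5)→(11,31.5)  cross = 17.5·31.5 − 11·6.5 = 479.7500; (r_i+r_j)·cross = 28.5·479.7500 = 13672.8750
edge 3: (11,31.5)→(3.5,18.5)  cross = 11·18.5 − 3.5·31.5 = 93.2500; (r_i+r_j)·cross = 14.5·93.2500 = 1352.1250
Σcross = 394.0000 → A = |Σcross|/2 = 197.0000 mm²
Σ(r_i+r_j)·cross = 12303.0000 → first moment M = |Σ|/6 = 2050.5000
R_c = M/A = 2050.5000/197.0000 = 10.4086 mm
θ = 319° = 5.567600 rad
V = θ·R_c·A = 5.567600·10.4086·197.0000 = 11416.364 mm³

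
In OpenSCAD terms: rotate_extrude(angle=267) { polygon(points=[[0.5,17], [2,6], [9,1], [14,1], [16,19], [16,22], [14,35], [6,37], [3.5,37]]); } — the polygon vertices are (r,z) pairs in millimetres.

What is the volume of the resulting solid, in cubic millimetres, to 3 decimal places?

Profile (r,z), 9 vertices: (0.5,17) (2,6) (9,1) (14,1) (16,19) (16,22) (14,35) (6,37) (3.5,37)
edge 0: (0.5,17)→(2,6)  cross = 0.5·6 − 2·17 = -31.0000; (r_i+r_j)·cross = 2.5·-31.0000 = -77.5000
edge 1: (2,6)→(9,1)  cross = 2·1 − 9·6 = -52.0000; (r_i+r_j)·cross = 11·-52.0000 = -572.0000
edge 2: (9,1)→(14,1)  cross = 9·1 − 14·1 = -5.0000; (r_i+r_j)·cross = 23·-5.0000 = -115.0000
edge 3: (14,1)→(16,19)  cross = 14·19 − 16·1 = 250.0000; (r_i+r_j)·cross = 30·250.0000 = 7500.0000
edge 4: (16,19)→(16,22)  cross = 16·22 − 16·19 = 48.0000; (r_i+r_j)·cross = 32·48.0000 = 1536.0000
edge 5: (16,22)→(14,35)  cross = 16·35 − 14·22 = 252.0000; (r_i+r_j)·cross = 30·252.0000 = 7560.0000
edge 6: (14,35)→(6,37)  cross = 14·37 − 6·35 = 308.0000; (r_i+r_j)·cross = 20·308.0000 = 6160.0000
edge 7: (6,37)→(3.5,37)  cross = 6·37 − 3.5·37 = 92.5000; (r_i+r_j)·cross = 9.5·92.5000 = 878.7500
edge 8: (3.5,37)→(0.5,17)  cross = 3.5·17 − 0.5·37 = 41.0000; (r_i+r_j)·cross = 4·41.0000 = 164.0000
Σcross = 903.5000 → A = |Σcross|/2 = 451.7500 mm²
Σ(r_i+r_j)·cross = 23034.2500 → first moment M = |Σ|/6 = 3839.0417
R_c = M/A = 3839.0417/451.7500 = 8.4982 mm
θ = 267° = 4.660029 rad
V = θ·R_c·A = 4.660029·8.4982·451.7500 = 17890.046 mm³

Volume = 17890.046 mm³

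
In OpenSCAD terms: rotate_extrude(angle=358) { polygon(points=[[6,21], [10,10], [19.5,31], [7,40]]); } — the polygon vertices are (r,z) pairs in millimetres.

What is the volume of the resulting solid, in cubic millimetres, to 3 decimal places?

Profile (r,z), 4 vertices: (6,21) (10,10) (19.5,31) (7,40)
edge 0: (6,21)→(10,10)  cross = 6·10 − 10·21 = -150.0000; (r_i+r_j)·cross = 16·-150.0000 = -2400.0000
edge 1: (10,10)→(19.5,31)  cross = 10·31 − 19.5·10 = 115.0000; (r_i+r_j)·cross = 29.5·115.0000 = 3392.5000
edge 2: (19.5,31)→(7,40)  cross = 19.5·40 − 7·31 = 563.0000; (r_i+r_j)·cross = 26.5·563.0000 = 14919.5000
edge 3: (7,40)→(6,21)  cross = 7·21 − 6·40 = -93.0000; (r_i+r_j)·cross = 13·-93.0000 = -1209.0000
Σcross = 435.0000 → A = |Σcross|/2 = 217.5000 mm²
Σ(r_i+r_j)·cross = 14703.0000 → first moment M = |Σ|/6 = 2450.5000
R_c = M/A = 2450.5000/217.5000 = 11.2667 mm
θ = 358° = 6.248279 rad
V = θ·R_c·A = 6.248279·11.2667·217.5000 = 15311.407 mm³

Volume = 15311.407 mm³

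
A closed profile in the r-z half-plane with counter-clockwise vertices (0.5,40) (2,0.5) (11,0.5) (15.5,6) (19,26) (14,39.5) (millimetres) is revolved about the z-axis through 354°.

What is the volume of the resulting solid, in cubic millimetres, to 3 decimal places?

Volume = 32791.562 mm³

Profile (r,z), 6 vertices: (0.5,40) (2,0.5) (11,0.5) (15.5,6) (19,26) (14,39.5)
edge 0: (0.5,40)→(2,0.5)  cross = 0.5·0.5 − 2·40 = -79.7500; (r_i+r_j)·cross = 2.5·-79.7500 = -199.3750
edge 1: (2,0.5)→(11,0.5)  cross = 2·0.5 − 11·0.5 = -4.5000; (r_i+r_j)·cross = 13·-4.5000 = -58.5000
edge 2: (11,0.5)→(15.5,6)  cross = 11·6 − 15.5·0.5 = 58.2500; (r_i+r_j)·cross = 26.5·58.2500 = 1543.6250
edge 3: (15.5,6)→(19,26)  cross = 15.5·26 − 19·6 = 289.0000; (r_i+r_j)·cross = 34.5·289.0000 = 9970.5000
edge 4: (19,26)→(14,39.5)  cross = 19·39.5 − 14·26 = 386.5000; (r_i+r_j)·cross = 33·386.5000 = 12754.5000
edge 5: (14,39.5)→(0.5,40)  cross = 14·40 − 0.5·39.5 = 540.2500; (r_i+r_j)·cross = 14.5·540.2500 = 7833.6250
Σcross = 1189.7500 → A = |Σcross|/2 = 594.8750 mm²
Σ(r_i+r_j)·cross = 31844.3750 → first moment M = |Σ|/6 = 5307.3958
R_c = M/A = 5307.3958/594.8750 = 8.9219 mm
θ = 354° = 6.178466 rad
V = θ·R_c·A = 6.178466·8.9219·594.8750 = 32791.562 mm³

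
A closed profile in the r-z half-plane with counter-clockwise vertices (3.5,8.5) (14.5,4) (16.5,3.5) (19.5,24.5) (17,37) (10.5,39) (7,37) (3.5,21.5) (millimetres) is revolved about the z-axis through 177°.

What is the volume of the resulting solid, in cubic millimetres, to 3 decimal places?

Profile (r,z), 8 vertices: (3.5,8.5) (14.5,4) (16.5,3.5) (19.5,24.5) (17,37) (10.5,39) (7,37) (3.5,21.5)
edge 0: (3.5,8.5)→(14.5,4)  cross = 3.5·4 − 14.5·8.5 = -109.2500; (r_i+r_j)·cross = 18·-109.2500 = -1966.5000
edge 1: (14.5,4)→(16.5,3.5)  cross = 14.5·3.5 − 16.5·4 = -15.2500; (r_i+r_j)·cross = 31·-15.2500 = -472.7500
edge 2: (16.5,3.5)→(19.5,24.5)  cross = 16.5·24.5 − 19.5·3.5 = 336.0000; (r_i+r_j)·cross = 36·336.0000 = 12096.0000
edge 3: (19.5,24.5)→(17,37)  cross = 19.5·37 − 17·24.5 = 305.0000; (r_i+r_j)·cross = 36.5·305.0000 = 11132.5000
edge 4: (17,37)→(10.5,39)  cross = 17·39 − 10.5·37 = 274.5000; (r_i+r_j)·cross = 27.5·274.5000 = 7548.7500
edge 5: (10.5,39)→(7,37)  cross = 10.5·37 − 7·39 = 115.5000; (r_i+r_j)·cross = 17.5·115.5000 = 2021.2500
edge 6: (7,37)→(3.5,21.5)  cross = 7·21.5 − 3.5·37 = 21.0000; (r_i+r_j)·cross = 10.5·21.0000 = 220.5000
edge 7: (3.5,21.5)→(3.5,8.5)  cross = 3.5·8.5 − 3.5·21.5 = -45.5000; (r_i+r_j)·cross = 7·-45.5000 = -318.5000
Σcross = 882.0000 → A = |Σcross|/2 = 441.0000 mm²
Σ(r_i+r_j)·cross = 30261.2500 → first moment M = |Σ|/6 = 5043.5417
R_c = M/A = 5043.5417/441.0000 = 11.4366 mm
θ = 177° = 3.089233 rad
V = θ·R_c·A = 3.089233·11.4366·441.0000 = 15580.674 mm³

Volume = 15580.674 mm³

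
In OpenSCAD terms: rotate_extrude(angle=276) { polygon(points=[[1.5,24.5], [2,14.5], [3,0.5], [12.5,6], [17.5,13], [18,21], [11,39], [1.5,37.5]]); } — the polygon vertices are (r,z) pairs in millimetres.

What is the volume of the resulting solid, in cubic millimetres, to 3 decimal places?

Volume = 19560.673 mm³

Profile (r,z), 8 vertices: (1.5,24.5) (2,14.5) (3,0.5) (12.5,6) (17.5,13) (18,21) (11,39) (1.5,37.5)
edge 0: (1.5,24.5)→(2,14.5)  cross = 1.5·14.5 − 2·24.5 = -27.2500; (r_i+r_j)·cross = 3.5·-27.2500 = -95.3750
edge 1: (2,14.5)→(3,0.5)  cross = 2·0.5 − 3·14.5 = -42.5000; (r_i+r_j)·cross = 5·-42.5000 = -212.5000
edge 2: (3,0.5)→(12.5,6)  cross = 3·6 − 12.5·0.5 = 11.7500; (r_i+r_j)·cross = 15.5·11.7500 = 182.1250
edge 3: (12.5,6)→(17.5,13)  cross = 12.5·13 − 17.5·6 = 57.5000; (r_i+r_j)·cross = 30·57.5000 = 1725.0000
edge 4: (17.5,13)→(18,21)  cross = 17.5·21 − 18·13 = 133.5000; (r_i+r_j)·cross = 35.5·133.5000 = 4739.2500
edge 5: (18,21)→(11,39)  cross = 18·39 − 11·21 = 471.0000; (r_i+r_j)·cross = 29·471.0000 = 13659.0000
edge 6: (11,39)→(1.5,37.5)  cross = 11·37.5 − 1.5·39 = 354.0000; (r_i+r_j)·cross = 12.5·354.0000 = 4425.0000
edge 7: (1.5,37.5)→(1.5,24.5)  cross = 1.5·24.5 − 1.5·37.5 = -19.5000; (r_i+r_j)·cross = 3·-19.5000 = -58.5000
Σcross = 938.5000 → A = |Σcross|/2 = 469.2500 mm²
Σ(r_i+r_j)·cross = 24364.0000 → first moment M = |Σ|/6 = 4060.6667
R_c = M/A = 4060.6667/469.2500 = 8.6535 mm
θ = 276° = 4.817109 rad
V = θ·R_c·A = 4.817109·8.6535·469.2500 = 19560.673 mm³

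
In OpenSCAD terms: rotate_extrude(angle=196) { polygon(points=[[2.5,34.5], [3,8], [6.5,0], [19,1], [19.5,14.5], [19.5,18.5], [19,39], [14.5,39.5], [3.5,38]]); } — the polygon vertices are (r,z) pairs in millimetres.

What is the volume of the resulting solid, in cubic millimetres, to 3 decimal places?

Profile (r,z), 9 vertices: (2.5,34.5) (3,8) (6.5,0) (19,1) (19.5,14.5) (19.5,18.5) (19,39) (14.5,39.5) (3.5,38)
edge 0: (2.5,34.5)→(3,8)  cross = 2.5·8 − 3·34.5 = -83.5000; (r_i+r_j)·cross = 5.5·-83.5000 = -459.2500
edge 1: (3,8)→(6.5,0)  cross = 3·0 − 6.5·8 = -52.0000; (r_i+r_j)·cross = 9.5·-52.0000 = -494.0000
edge 2: (6.5,0)→(19,1)  cross = 6.5·1 − 19·0 = 6.5000; (r_i+r_j)·cross = 25.5·6.5000 = 165.7500
edge 3: (19,1)→(19.5,14.5)  cross = 19·14.5 − 19.5·1 = 256.0000; (r_i+r_j)·cross = 38.5·256.0000 = 9856.0000
edge 4: (19.5,14.5)→(19.5,18.5)  cross = 19.5·18.5 − 19.5·14.5 = 78.0000; (r_i+r_j)·cross = 39·78.0000 = 3042.0000
edge 5: (19.5,18.5)→(19,39)  cross = 19.5·39 − 19·18.5 = 409.0000; (r_i+r_j)·cross = 38.5·409.0000 = 15746.5000
edge 6: (19,39)→(14.5,39.5)  cross = 19·39.5 − 14.5·39 = 185.0000; (r_i+r_j)·cross = 33.5·185.0000 = 6197.5000
edge 7: (14.5,39.5)→(3.5,38)  cross = 14.5·38 − 3.5·39.5 = 412.7500; (r_i+r_j)·cross = 18·412.7500 = 7429.5000
edge 8: (3.5,38)→(2.5,34.5)  cross = 3.5·34.5 − 2.5·38 = 25.7500; (r_i+r_j)·cross = 6·25.7500 = 154.5000
Σcross = 1237.5000 → A = |Σcross|/2 = 618.7500 mm²
Σ(r_i+r_j)·cross = 41638.5000 → first moment M = |Σ|/6 = 6939.7500
R_c = M/A = 6939.7500/618.7500 = 11.2158 mm
θ = 196° = 3.420845 rad
V = θ·R_c·A = 3.420845·11.2158·618.7500 = 23739.811 mm³

Volume = 23739.811 mm³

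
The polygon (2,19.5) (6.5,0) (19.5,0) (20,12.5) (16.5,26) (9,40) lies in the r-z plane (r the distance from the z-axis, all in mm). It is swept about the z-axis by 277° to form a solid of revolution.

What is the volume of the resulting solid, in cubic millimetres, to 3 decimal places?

Profile (r,z), 6 vertices: (2,19.5) (6.5,0) (19.5,0) (20,12.5) (16.5,26) (9,40)
edge 0: (2,19.5)→(6.5,0)  cross = 2·0 − 6.5·19.5 = -126.7500; (r_i+r_j)·cross = 8.5·-126.7500 = -1077.3750
edge 1: (6.5,0)→(19.5,0)  cross = 6.5·0 − 19.5·0 = 0.0000; (r_i+r_j)·cross = 26·0.0000 = 0.0000
edge 2: (19.5,0)→(20,12.5)  cross = 19.5·12.5 − 20·0 = 243.7500; (r_i+r_j)·cross = 39.5·243.7500 = 9628.1250
edge 3: (20,12.5)→(16.5,26)  cross = 20·26 − 16.5·12.5 = 313.7500; (r_i+r_j)·cross = 36.5·313.7500 = 11451.8750
edge 4: (16.5,26)→(9,40)  cross = 16.5·40 − 9·26 = 426.0000; (r_i+r_j)·cross = 25.5·426.0000 = 10863.0000
edge 5: (9,40)→(2,19.5)  cross = 9·19.5 − 2·40 = 95.5000; (r_i+r_j)·cross = 11·95.5000 = 1050.5000
Σcross = 952.2500 → A = |Σcross|/2 = 476.1250 mm²
Σ(r_i+r_j)·cross = 31916.1250 → first moment M = |Σ|/6 = 5319.3542
R_c = M/A = 5319.3542/476.1250 = 11.1722 mm
θ = 277° = 4.834562 rad
V = θ·R_c·A = 4.834562·11.1722·476.1250 = 25716.748 mm³

Volume = 25716.748 mm³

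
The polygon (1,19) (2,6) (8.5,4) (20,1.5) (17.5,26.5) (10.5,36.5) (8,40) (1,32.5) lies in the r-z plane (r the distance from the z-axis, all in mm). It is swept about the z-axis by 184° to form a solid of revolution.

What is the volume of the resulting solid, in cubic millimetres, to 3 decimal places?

Volume = 16507.429 mm³

Profile (r,z), 8 vertices: (1,19) (2,6) (8.5,4) (20,1.5) (17.5,26.5) (10.5,36.5) (8,40) (1,32.5)
edge 0: (1,19)→(2,6)  cross = 1·6 − 2·19 = -32.0000; (r_i+r_j)·cross = 3·-32.0000 = -96.0000
edge 1: (2,6)→(8.5,4)  cross = 2·4 − 8.5·6 = -43.0000; (r_i+r_j)·cross = 10.5·-43.0000 = -451.5000
edge 2: (8.5,4)→(20,1.5)  cross = 8.5·1.5 − 20·4 = -67.2500; (r_i+r_j)·cross = 28.5·-67.2500 = -1916.6250
edge 3: (20,1.5)→(17.5,26.5)  cross = 20·26.5 − 17.5·1.5 = 503.7500; (r_i+r_j)·cross = 37.5·503.7500 = 18890.6250
edge 4: (17.5,26.5)→(10.5,36.5)  cross = 17.5·36.5 − 10.5·26.5 = 360.5000; (r_i+r_j)·cross = 28·360.5000 = 10094.0000
edge 5: (10.5,36.5)→(8,40)  cross = 10.5·40 − 8·36.5 = 128.0000; (r_i+r_j)·cross = 18.5·128.0000 = 2368.0000
edge 6: (8,40)→(1,32.5)  cross = 8·32.5 − 1·40 = 220.0000; (r_i+r_j)·cross = 9·220.0000 = 1980.0000
edge 7: (1,32.5)→(1,19)  cross = 1·19 − 1·32.5 = -13.5000; (r_i+r_j)·cross = 2·-13.5000 = -27.0000
Σcross = 1056.5000 → A = |Σcross|/2 = 528.2500 mm²
Σ(r_i+r_j)·cross = 30841.5000 → first moment M = |Σ|/6 = 5140.2500
R_c = M/A = 5140.2500/528.2500 = 9.7307 mm
θ = 184° = 3.211406 rad
V = θ·R_c·A = 3.211406·9.7307·528.2500 = 16507.429 mm³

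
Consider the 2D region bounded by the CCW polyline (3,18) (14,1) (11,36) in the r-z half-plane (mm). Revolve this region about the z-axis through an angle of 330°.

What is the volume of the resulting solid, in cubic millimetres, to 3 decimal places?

Profile (r,z), 3 vertices: (3,18) (14,1) (11,36)
edge 0: (3,18)→(14,1)  cross = 3·1 − 14·18 = -249.0000; (r_i+r_j)·cross = 17·-249.0000 = -4233.0000
edge 1: (14,1)→(11,36)  cross = 14·36 − 11·1 = 493.0000; (r_i+r_j)·cross = 25·493.0000 = 12325.0000
edge 2: (11,36)→(3,18)  cross = 11·18 − 3·36 = 90.0000; (r_i+r_j)·cross = 14·90.0000 = 1260.0000
Σcross = 334.0000 → A = |Σcross|/2 = 167.0000 mm²
Σ(r_i+r_j)·cross = 9352.0000 → first moment M = |Σ|/6 = 1558.6667
R_c = M/A = 1558.6667/167.0000 = 9.3333 mm
θ = 330° = 5.759587 rad
V = θ·R_c·A = 5.759587·9.3333·167.0000 = 8977.276 mm³

Volume = 8977.276 mm³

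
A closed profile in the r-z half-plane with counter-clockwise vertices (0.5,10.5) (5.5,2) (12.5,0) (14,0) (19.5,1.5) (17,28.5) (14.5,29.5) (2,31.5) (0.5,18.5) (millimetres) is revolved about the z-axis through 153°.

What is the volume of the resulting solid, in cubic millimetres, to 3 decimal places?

Volume = 12754.945 mm³

Profile (r,z), 9 vertices: (0.5,10.5) (5.5,2) (12.5,0) (14,0) (19.5,1.5) (17,28.5) (14.5,29.5) (2,31.5) (0.5,18.5)
edge 0: (0.5,10.5)→(5.5,2)  cross = 0.5·2 − 5.5·10.5 = -56.7500; (r_i+r_j)·cross = 6·-56.7500 = -340.5000
edge 1: (5.5,2)→(12.5,0)  cross = 5.5·0 − 12.5·2 = -25.0000; (r_i+r_j)·cross = 18·-25.0000 = -450.0000
edge 2: (12.5,0)→(14,0)  cross = 12.5·0 − 14·0 = 0.0000; (r_i+r_j)·cross = 26.5·0.0000 = 0.0000
edge 3: (14,0)→(19.5,1.5)  cross = 14·1.5 − 19.5·0 = 21.0000; (r_i+r_j)·cross = 33.5·21.0000 = 703.5000
edge 4: (19.5,1.5)→(17,28.5)  cross = 19.5·28.5 − 17·1.5 = 530.2500; (r_i+r_j)·cross = 36.5·530.2500 = 19354.1250
edge 5: (17,28.5)→(14.5,29.5)  cross = 17·29.5 − 14.5·28.5 = 88.2500; (r_i+r_j)·cross = 31.5·88.2500 = 2779.8750
edge 6: (14.5,29.5)→(2,31.5)  cross = 14.5·31.5 − 2·29.5 = 397.7500; (r_i+r_j)·cross = 16.5·397.7500 = 6562.8750
edge 7: (2,31.5)→(0.5,18.5)  cross = 2·18.5 − 0.5·31.5 = 21.2500; (r_i+r_j)·cross = 2.5·21.2500 = 53.1250
edge 8: (0.5,18.5)→(0.5,10.5)  cross = 0.5·10.5 − 0.5·18.5 = -4.0000; (r_i+r_j)·cross = 1·-4.0000 = -4.0000
Σcross = 972.7500 → A = |Σcross|/2 = 486.3750 mm²
Σ(r_i+r_j)·cross = 28659.0000 → first moment M = |Σ|/6 = 4776.5000
R_c = M/A = 4776.5000/486.3750 = 9.8206 mm
θ = 153° = 2.670354 rad
V = θ·R_c·A = 2.670354·9.8206·486.3750 = 12754.945 mm³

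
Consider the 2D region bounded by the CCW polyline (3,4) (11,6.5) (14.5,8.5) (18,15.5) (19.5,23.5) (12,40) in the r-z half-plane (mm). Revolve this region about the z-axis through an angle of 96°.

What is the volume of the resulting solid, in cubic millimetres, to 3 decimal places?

Profile (r,z), 6 vertices: (3,4) (11,6.5) (14.5,8.5) (18,15.5) (19.5,23.5) (12,40)
edge 0: (3,4)→(11,6.5)  cross = 3·6.5 − 11·4 = -24.5000; (r_i+r_j)·cross = 14·-24.5000 = -343.0000
edge 1: (11,6.5)→(14.5,8.5)  cross = 11·8.5 − 14.5·6.5 = -0.7500; (r_i+r_j)·cross = 25.5·-0.7500 = -19.1250
edge 2: (14.5,8.5)→(18,15.5)  cross = 14.5·15.5 − 18·8.5 = 71.7500; (r_i+r_j)·cross = 32.5·71.7500 = 2331.8750
edge 3: (18,15.5)→(19.5,23.5)  cross = 18·23.5 − 19.5·15.5 = 120.7500; (r_i+r_j)·cross = 37.5·120.7500 = 4528.1250
edge 4: (19.5,23.5)→(12,40)  cross = 19.5·40 − 12·23.5 = 498.0000; (r_i+r_j)·cross = 31.5·498.0000 = 15687.0000
edge 5: (12,40)→(3,4)  cross = 12·4 − 3·40 = -72.0000; (r_i+r_j)·cross = 15·-72.0000 = -1080.0000
Σcross = 593.2500 → A = |Σcross|/2 = 296.6250 mm²
Σ(r_i+r_j)·cross = 21104.8750 → first moment M = |Σ|/6 = 3517.4792
R_c = M/A = 3517.4792/296.6250 = 11.8583 mm
θ = 96° = 1.675516 rad
V = θ·R_c·A = 1.675516·11.8583·296.6250 = 5893.593 mm³

Volume = 5893.593 mm³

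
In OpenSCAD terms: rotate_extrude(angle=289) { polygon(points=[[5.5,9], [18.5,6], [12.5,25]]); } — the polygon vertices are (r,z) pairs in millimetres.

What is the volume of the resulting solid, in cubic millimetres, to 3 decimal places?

Profile (r,z), 3 vertices: (5.5,9) (18.5,6) (12.5,25)
edge 0: (5.5,9)→(18.5,6)  cross = 5.5·6 − 18.5·9 = -133.5000; (r_i+r_j)·cross = 24·-133.5000 = -3204.0000
edge 1: (18.5,6)→(12.5,25)  cross = 18.5·25 − 12.5·6 = 387.5000; (r_i+r_j)·cross = 31·387.5000 = 12012.5000
edge 2: (12.5,25)→(5.5,9)  cross = 12.5·9 − 5.5·25 = -25.0000; (r_i+r_j)·cross = 18·-25.0000 = -450.0000
Σcross = 229.0000 → A = |Σcross|/2 = 114.5000 mm²
Σ(r_i+r_j)·cross = 8358.5000 → first moment M = |Σ|/6 = 1393.0833
R_c = M/A = 1393.0833/114.5000 = 12.1667 mm
θ = 289° = 5.044002 rad
V = θ·R_c·A = 5.044002·12.1667·114.5000 = 7026.714 mm³

Volume = 7026.714 mm³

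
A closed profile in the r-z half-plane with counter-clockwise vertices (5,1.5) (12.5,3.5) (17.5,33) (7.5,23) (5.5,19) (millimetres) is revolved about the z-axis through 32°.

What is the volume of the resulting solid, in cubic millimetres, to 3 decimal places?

Profile (r,z), 5 vertices: (5,1.5) (12.5,3.5) (17.5,33) (7.5,23) (5.5,19)
edge 0: (5,1.5)→(12.5,3.5)  cross = 5·3.5 − 12.5·1.5 = -1.2500; (r_i+r_j)·cross = 17.5·-1.2500 = -21.8750
edge 1: (12.5,3.5)→(17.5,33)  cross = 12.5·33 − 17.5·3.5 = 351.2500; (r_i+r_j)·cross = 30·351.2500 = 10537.5000
edge 2: (17.5,33)→(7.5,23)  cross = 17.5·23 − 7.5·33 = 155.0000; (r_i+r_j)·cross = 25·155.0000 = 3875.0000
edge 3: (7.5,23)→(5.5,19)  cross = 7.5·19 − 5.5·23 = 16.0000; (r_i+r_j)·cross = 13·16.0000 = 208.0000
edge 4: (5.5,19)→(5,1.5)  cross = 5.5·1.5 − 5·19 = -86.7500; (r_i+r_j)·cross = 10.5·-86.7500 = -910.8750
Σcross = 434.2500 → A = |Σcross|/2 = 217.1250 mm²
Σ(r_i+r_j)·cross = 13687.7500 → first moment M = |Σ|/6 = 2281.2917
R_c = M/A = 2281.2917/217.1250 = 10.5068 mm
θ = 32° = 0.558505 rad
V = θ·R_c·A = 0.558505·10.5068·217.1250 = 1274.114 mm³

Volume = 1274.114 mm³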